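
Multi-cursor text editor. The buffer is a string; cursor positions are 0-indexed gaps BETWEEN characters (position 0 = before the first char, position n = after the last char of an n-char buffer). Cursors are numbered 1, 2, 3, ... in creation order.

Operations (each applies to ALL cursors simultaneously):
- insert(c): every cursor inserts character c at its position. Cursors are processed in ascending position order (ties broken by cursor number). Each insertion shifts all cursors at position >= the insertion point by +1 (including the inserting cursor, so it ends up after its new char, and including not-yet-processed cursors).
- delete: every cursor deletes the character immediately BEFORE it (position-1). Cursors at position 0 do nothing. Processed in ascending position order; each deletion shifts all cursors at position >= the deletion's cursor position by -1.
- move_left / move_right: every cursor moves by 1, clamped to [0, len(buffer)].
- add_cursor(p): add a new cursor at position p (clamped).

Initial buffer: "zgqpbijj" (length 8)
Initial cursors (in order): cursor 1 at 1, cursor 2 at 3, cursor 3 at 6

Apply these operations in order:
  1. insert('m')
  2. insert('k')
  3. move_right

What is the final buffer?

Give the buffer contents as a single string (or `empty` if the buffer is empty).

Answer: zmkgqmkpbimkjj

Derivation:
After op 1 (insert('m')): buffer="zmgqmpbimjj" (len 11), cursors c1@2 c2@5 c3@9, authorship .1..2...3..
After op 2 (insert('k')): buffer="zmkgqmkpbimkjj" (len 14), cursors c1@3 c2@7 c3@12, authorship .11..22...33..
After op 3 (move_right): buffer="zmkgqmkpbimkjj" (len 14), cursors c1@4 c2@8 c3@13, authorship .11..22...33..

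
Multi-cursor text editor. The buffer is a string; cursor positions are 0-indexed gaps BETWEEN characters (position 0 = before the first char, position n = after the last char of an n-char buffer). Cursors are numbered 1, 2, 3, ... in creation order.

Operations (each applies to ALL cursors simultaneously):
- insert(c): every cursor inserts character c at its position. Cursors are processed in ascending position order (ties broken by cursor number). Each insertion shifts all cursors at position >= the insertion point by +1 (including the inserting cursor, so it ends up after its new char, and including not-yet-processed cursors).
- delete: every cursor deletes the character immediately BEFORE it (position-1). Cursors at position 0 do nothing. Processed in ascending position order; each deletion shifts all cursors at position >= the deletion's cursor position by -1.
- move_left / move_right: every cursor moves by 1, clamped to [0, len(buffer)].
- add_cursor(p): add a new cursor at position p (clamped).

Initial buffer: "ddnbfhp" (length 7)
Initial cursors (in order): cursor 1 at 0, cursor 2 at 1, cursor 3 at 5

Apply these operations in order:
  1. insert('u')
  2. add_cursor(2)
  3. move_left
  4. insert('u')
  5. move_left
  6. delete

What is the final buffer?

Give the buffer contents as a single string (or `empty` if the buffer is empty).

After op 1 (insert('u')): buffer="ududnbfuhp" (len 10), cursors c1@1 c2@3 c3@8, authorship 1.2....3..
After op 2 (add_cursor(2)): buffer="ududnbfuhp" (len 10), cursors c1@1 c4@2 c2@3 c3@8, authorship 1.2....3..
After op 3 (move_left): buffer="ududnbfuhp" (len 10), cursors c1@0 c4@1 c2@2 c3@7, authorship 1.2....3..
After op 4 (insert('u')): buffer="uuuduudnbfuuhp" (len 14), cursors c1@1 c4@3 c2@5 c3@11, authorship 114.22....33..
After op 5 (move_left): buffer="uuuduudnbfuuhp" (len 14), cursors c1@0 c4@2 c2@4 c3@10, authorship 114.22....33..
After op 6 (delete): buffer="uuuudnbuuhp" (len 11), cursors c1@0 c4@1 c2@2 c3@7, authorship 1422...33..

Answer: uuuudnbuuhp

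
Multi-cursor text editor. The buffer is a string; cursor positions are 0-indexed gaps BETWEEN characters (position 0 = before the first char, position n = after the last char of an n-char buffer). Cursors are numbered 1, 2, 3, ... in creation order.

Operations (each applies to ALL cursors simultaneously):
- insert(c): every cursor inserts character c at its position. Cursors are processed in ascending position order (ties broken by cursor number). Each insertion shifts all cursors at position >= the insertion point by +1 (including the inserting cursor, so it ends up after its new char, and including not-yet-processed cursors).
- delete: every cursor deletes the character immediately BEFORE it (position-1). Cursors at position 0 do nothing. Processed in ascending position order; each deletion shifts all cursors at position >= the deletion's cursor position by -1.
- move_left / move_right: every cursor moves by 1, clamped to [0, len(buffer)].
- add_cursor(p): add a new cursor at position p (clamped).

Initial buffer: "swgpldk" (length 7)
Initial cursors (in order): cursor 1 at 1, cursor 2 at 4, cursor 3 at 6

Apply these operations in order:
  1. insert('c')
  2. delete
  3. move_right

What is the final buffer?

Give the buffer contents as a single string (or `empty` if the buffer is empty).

Answer: swgpldk

Derivation:
After op 1 (insert('c')): buffer="scwgpcldck" (len 10), cursors c1@2 c2@6 c3@9, authorship .1...2..3.
After op 2 (delete): buffer="swgpldk" (len 7), cursors c1@1 c2@4 c3@6, authorship .......
After op 3 (move_right): buffer="swgpldk" (len 7), cursors c1@2 c2@5 c3@7, authorship .......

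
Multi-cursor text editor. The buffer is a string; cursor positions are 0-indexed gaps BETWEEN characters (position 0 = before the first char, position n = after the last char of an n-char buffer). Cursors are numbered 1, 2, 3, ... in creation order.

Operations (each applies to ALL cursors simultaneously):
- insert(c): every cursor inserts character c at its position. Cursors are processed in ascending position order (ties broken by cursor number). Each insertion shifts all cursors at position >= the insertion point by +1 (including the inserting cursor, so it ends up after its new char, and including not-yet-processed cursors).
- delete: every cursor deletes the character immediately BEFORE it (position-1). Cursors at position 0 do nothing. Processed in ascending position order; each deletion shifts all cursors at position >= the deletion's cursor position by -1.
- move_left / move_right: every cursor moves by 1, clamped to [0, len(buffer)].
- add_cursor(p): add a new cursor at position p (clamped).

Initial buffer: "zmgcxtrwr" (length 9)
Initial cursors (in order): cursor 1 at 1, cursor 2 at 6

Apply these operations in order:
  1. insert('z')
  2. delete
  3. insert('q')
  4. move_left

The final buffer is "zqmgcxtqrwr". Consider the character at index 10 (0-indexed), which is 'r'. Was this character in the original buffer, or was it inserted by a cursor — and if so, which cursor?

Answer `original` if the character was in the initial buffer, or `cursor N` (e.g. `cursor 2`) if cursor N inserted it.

Answer: original

Derivation:
After op 1 (insert('z')): buffer="zzmgcxtzrwr" (len 11), cursors c1@2 c2@8, authorship .1.....2...
After op 2 (delete): buffer="zmgcxtrwr" (len 9), cursors c1@1 c2@6, authorship .........
After op 3 (insert('q')): buffer="zqmgcxtqrwr" (len 11), cursors c1@2 c2@8, authorship .1.....2...
After op 4 (move_left): buffer="zqmgcxtqrwr" (len 11), cursors c1@1 c2@7, authorship .1.....2...
Authorship (.=original, N=cursor N): . 1 . . . . . 2 . . .
Index 10: author = original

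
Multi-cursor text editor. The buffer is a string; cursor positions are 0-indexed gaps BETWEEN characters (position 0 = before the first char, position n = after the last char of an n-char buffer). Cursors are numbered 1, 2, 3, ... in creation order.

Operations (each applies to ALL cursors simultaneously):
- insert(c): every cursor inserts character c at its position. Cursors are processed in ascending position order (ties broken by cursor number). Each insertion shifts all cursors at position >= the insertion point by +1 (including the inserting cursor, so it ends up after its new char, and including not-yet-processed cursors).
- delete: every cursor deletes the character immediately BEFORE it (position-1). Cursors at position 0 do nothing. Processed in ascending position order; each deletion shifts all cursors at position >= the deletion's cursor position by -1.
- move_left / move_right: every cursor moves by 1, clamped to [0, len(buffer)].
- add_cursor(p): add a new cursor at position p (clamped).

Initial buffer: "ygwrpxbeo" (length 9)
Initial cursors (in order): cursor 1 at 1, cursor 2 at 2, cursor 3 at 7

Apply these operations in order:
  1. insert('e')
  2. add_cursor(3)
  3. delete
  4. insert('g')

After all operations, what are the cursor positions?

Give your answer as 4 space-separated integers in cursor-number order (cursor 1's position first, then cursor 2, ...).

After op 1 (insert('e')): buffer="yegewrpxbeeo" (len 12), cursors c1@2 c2@4 c3@10, authorship .1.2.....3..
After op 2 (add_cursor(3)): buffer="yegewrpxbeeo" (len 12), cursors c1@2 c4@3 c2@4 c3@10, authorship .1.2.....3..
After op 3 (delete): buffer="ywrpxbeo" (len 8), cursors c1@1 c2@1 c4@1 c3@6, authorship ........
After op 4 (insert('g')): buffer="ygggwrpxbgeo" (len 12), cursors c1@4 c2@4 c4@4 c3@10, authorship .124.....3..

Answer: 4 4 10 4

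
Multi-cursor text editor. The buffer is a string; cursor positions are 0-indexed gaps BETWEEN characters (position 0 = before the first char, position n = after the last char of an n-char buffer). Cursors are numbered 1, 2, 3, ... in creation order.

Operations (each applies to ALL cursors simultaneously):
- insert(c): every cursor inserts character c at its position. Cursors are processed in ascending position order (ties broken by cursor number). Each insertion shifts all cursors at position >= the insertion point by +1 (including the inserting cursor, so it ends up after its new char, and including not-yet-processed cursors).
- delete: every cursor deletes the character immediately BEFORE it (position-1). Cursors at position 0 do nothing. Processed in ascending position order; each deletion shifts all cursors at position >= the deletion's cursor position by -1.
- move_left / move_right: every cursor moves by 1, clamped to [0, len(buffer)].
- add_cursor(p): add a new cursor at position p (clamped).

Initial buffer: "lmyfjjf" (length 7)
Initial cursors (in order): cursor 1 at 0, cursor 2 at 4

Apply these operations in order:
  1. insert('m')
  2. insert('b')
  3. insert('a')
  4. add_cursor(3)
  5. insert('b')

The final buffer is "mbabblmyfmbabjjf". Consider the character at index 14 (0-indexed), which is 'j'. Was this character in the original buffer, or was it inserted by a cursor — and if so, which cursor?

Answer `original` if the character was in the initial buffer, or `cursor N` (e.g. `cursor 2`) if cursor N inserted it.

After op 1 (insert('m')): buffer="mlmyfmjjf" (len 9), cursors c1@1 c2@6, authorship 1....2...
After op 2 (insert('b')): buffer="mblmyfmbjjf" (len 11), cursors c1@2 c2@8, authorship 11....22...
After op 3 (insert('a')): buffer="mbalmyfmbajjf" (len 13), cursors c1@3 c2@10, authorship 111....222...
After op 4 (add_cursor(3)): buffer="mbalmyfmbajjf" (len 13), cursors c1@3 c3@3 c2@10, authorship 111....222...
After op 5 (insert('b')): buffer="mbabblmyfmbabjjf" (len 16), cursors c1@5 c3@5 c2@13, authorship 11113....2222...
Authorship (.=original, N=cursor N): 1 1 1 1 3 . . . . 2 2 2 2 . . .
Index 14: author = original

Answer: original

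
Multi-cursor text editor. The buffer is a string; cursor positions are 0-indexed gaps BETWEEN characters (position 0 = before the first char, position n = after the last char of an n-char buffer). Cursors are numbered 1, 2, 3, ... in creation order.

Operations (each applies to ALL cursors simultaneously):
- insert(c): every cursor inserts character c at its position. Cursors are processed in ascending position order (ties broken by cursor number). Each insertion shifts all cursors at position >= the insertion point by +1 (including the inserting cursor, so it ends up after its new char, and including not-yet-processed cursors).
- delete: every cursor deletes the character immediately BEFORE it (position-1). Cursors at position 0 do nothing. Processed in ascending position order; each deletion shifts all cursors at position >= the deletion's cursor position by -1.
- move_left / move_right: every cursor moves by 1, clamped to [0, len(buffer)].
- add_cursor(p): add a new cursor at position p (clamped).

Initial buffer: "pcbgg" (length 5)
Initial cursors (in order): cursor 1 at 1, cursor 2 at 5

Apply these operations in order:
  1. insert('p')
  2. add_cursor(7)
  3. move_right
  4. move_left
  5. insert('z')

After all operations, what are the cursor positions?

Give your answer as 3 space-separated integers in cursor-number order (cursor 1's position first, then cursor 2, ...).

Answer: 3 9 9

Derivation:
After op 1 (insert('p')): buffer="ppcbggp" (len 7), cursors c1@2 c2@7, authorship .1....2
After op 2 (add_cursor(7)): buffer="ppcbggp" (len 7), cursors c1@2 c2@7 c3@7, authorship .1....2
After op 3 (move_right): buffer="ppcbggp" (len 7), cursors c1@3 c2@7 c3@7, authorship .1....2
After op 4 (move_left): buffer="ppcbggp" (len 7), cursors c1@2 c2@6 c3@6, authorship .1....2
After op 5 (insert('z')): buffer="ppzcbggzzp" (len 10), cursors c1@3 c2@9 c3@9, authorship .11....232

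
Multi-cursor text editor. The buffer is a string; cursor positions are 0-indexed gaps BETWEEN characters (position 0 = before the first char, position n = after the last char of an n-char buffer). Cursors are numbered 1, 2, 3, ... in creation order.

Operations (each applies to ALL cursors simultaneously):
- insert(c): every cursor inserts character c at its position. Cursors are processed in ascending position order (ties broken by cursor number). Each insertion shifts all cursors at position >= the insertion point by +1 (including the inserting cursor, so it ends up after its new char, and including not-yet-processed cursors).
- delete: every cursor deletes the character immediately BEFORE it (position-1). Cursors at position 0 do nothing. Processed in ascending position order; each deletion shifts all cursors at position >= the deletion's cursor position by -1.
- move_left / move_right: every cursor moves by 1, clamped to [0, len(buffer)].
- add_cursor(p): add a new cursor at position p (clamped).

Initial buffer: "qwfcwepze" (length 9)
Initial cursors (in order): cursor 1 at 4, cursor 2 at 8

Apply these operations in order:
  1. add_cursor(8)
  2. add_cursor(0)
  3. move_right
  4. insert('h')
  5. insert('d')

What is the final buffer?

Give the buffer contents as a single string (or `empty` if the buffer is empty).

Answer: qhdwfcwhdepzehhdd

Derivation:
After op 1 (add_cursor(8)): buffer="qwfcwepze" (len 9), cursors c1@4 c2@8 c3@8, authorship .........
After op 2 (add_cursor(0)): buffer="qwfcwepze" (len 9), cursors c4@0 c1@4 c2@8 c3@8, authorship .........
After op 3 (move_right): buffer="qwfcwepze" (len 9), cursors c4@1 c1@5 c2@9 c3@9, authorship .........
After op 4 (insert('h')): buffer="qhwfcwhepzehh" (len 13), cursors c4@2 c1@7 c2@13 c3@13, authorship .4....1....23
After op 5 (insert('d')): buffer="qhdwfcwhdepzehhdd" (len 17), cursors c4@3 c1@9 c2@17 c3@17, authorship .44....11....2323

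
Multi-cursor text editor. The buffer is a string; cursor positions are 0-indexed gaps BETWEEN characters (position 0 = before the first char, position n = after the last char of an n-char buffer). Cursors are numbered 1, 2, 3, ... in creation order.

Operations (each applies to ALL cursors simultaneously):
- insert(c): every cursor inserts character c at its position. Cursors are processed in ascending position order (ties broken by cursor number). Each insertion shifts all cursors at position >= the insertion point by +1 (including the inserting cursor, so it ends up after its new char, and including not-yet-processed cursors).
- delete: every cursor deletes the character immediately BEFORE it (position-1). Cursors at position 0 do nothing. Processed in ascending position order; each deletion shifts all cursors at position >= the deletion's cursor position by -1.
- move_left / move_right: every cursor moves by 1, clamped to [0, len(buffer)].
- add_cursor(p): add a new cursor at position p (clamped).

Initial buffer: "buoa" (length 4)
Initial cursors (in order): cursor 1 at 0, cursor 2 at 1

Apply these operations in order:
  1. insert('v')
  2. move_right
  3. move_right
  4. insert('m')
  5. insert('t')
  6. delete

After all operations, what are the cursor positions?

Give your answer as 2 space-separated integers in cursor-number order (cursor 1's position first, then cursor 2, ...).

Answer: 4 7

Derivation:
After op 1 (insert('v')): buffer="vbvuoa" (len 6), cursors c1@1 c2@3, authorship 1.2...
After op 2 (move_right): buffer="vbvuoa" (len 6), cursors c1@2 c2@4, authorship 1.2...
After op 3 (move_right): buffer="vbvuoa" (len 6), cursors c1@3 c2@5, authorship 1.2...
After op 4 (insert('m')): buffer="vbvmuoma" (len 8), cursors c1@4 c2@7, authorship 1.21..2.
After op 5 (insert('t')): buffer="vbvmtuomta" (len 10), cursors c1@5 c2@9, authorship 1.211..22.
After op 6 (delete): buffer="vbvmuoma" (len 8), cursors c1@4 c2@7, authorship 1.21..2.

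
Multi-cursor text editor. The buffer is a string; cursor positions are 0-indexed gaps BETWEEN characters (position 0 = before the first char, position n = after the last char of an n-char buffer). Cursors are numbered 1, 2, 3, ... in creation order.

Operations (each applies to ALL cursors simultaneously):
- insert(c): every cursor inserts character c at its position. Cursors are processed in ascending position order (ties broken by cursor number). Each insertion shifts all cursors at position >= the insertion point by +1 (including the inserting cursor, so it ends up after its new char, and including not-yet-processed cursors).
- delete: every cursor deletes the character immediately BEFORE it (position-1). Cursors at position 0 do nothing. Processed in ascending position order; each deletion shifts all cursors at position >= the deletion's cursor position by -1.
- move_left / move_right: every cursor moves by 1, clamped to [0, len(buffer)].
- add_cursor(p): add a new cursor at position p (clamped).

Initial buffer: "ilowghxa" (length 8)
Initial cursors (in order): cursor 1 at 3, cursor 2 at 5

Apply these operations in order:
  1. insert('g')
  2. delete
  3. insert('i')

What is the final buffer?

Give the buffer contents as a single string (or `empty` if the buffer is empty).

After op 1 (insert('g')): buffer="ilogwgghxa" (len 10), cursors c1@4 c2@7, authorship ...1..2...
After op 2 (delete): buffer="ilowghxa" (len 8), cursors c1@3 c2@5, authorship ........
After op 3 (insert('i')): buffer="iloiwgihxa" (len 10), cursors c1@4 c2@7, authorship ...1..2...

Answer: iloiwgihxa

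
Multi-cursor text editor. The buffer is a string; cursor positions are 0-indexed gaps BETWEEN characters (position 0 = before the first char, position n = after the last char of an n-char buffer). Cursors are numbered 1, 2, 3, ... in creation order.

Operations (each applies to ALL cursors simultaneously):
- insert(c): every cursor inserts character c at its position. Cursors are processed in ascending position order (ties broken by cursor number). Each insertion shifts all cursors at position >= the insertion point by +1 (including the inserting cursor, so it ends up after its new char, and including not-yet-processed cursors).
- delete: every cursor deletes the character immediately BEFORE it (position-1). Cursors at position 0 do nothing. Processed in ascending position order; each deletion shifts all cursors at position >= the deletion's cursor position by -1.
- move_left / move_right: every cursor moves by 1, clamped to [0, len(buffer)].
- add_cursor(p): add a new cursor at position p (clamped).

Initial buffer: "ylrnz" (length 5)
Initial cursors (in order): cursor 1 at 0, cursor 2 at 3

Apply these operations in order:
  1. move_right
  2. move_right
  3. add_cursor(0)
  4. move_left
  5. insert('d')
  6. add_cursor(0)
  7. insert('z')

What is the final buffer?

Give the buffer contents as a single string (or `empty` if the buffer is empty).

After op 1 (move_right): buffer="ylrnz" (len 5), cursors c1@1 c2@4, authorship .....
After op 2 (move_right): buffer="ylrnz" (len 5), cursors c1@2 c2@5, authorship .....
After op 3 (add_cursor(0)): buffer="ylrnz" (len 5), cursors c3@0 c1@2 c2@5, authorship .....
After op 4 (move_left): buffer="ylrnz" (len 5), cursors c3@0 c1@1 c2@4, authorship .....
After op 5 (insert('d')): buffer="dydlrndz" (len 8), cursors c3@1 c1@3 c2@7, authorship 3.1...2.
After op 6 (add_cursor(0)): buffer="dydlrndz" (len 8), cursors c4@0 c3@1 c1@3 c2@7, authorship 3.1...2.
After op 7 (insert('z')): buffer="zdzydzlrndzz" (len 12), cursors c4@1 c3@3 c1@6 c2@11, authorship 433.11...22.

Answer: zdzydzlrndzz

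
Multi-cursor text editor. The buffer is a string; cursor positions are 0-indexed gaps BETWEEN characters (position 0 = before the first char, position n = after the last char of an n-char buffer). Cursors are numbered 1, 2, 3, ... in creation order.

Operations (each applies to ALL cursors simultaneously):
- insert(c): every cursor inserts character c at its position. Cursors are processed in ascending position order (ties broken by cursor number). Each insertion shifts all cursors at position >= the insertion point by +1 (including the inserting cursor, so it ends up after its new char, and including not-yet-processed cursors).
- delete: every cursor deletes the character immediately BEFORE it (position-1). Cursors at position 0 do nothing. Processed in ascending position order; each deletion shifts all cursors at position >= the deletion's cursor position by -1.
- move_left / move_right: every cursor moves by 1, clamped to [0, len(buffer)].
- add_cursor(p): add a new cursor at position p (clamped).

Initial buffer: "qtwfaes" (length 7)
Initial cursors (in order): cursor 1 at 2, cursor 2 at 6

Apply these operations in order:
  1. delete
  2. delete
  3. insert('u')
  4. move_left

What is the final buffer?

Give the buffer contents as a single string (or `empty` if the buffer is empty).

After op 1 (delete): buffer="qwfas" (len 5), cursors c1@1 c2@4, authorship .....
After op 2 (delete): buffer="wfs" (len 3), cursors c1@0 c2@2, authorship ...
After op 3 (insert('u')): buffer="uwfus" (len 5), cursors c1@1 c2@4, authorship 1..2.
After op 4 (move_left): buffer="uwfus" (len 5), cursors c1@0 c2@3, authorship 1..2.

Answer: uwfus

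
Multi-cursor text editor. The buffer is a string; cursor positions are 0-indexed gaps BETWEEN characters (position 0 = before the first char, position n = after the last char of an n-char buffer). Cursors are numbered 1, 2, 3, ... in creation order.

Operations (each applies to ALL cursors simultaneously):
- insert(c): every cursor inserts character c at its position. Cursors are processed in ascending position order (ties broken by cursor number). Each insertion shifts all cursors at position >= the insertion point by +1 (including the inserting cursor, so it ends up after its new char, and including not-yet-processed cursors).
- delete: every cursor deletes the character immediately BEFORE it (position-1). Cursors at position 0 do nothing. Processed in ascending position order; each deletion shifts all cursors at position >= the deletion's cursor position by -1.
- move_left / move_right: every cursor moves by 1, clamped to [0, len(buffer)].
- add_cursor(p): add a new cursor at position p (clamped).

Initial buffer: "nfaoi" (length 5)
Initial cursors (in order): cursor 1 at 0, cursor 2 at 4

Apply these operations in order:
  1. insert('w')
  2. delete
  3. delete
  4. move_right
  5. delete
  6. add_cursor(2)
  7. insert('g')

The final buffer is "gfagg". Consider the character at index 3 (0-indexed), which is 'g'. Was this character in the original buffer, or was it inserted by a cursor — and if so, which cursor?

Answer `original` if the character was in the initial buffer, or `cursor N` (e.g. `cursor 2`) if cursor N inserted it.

After op 1 (insert('w')): buffer="wnfaowi" (len 7), cursors c1@1 c2@6, authorship 1....2.
After op 2 (delete): buffer="nfaoi" (len 5), cursors c1@0 c2@4, authorship .....
After op 3 (delete): buffer="nfai" (len 4), cursors c1@0 c2@3, authorship ....
After op 4 (move_right): buffer="nfai" (len 4), cursors c1@1 c2@4, authorship ....
After op 5 (delete): buffer="fa" (len 2), cursors c1@0 c2@2, authorship ..
After op 6 (add_cursor(2)): buffer="fa" (len 2), cursors c1@0 c2@2 c3@2, authorship ..
After op 7 (insert('g')): buffer="gfagg" (len 5), cursors c1@1 c2@5 c3@5, authorship 1..23
Authorship (.=original, N=cursor N): 1 . . 2 3
Index 3: author = 2

Answer: cursor 2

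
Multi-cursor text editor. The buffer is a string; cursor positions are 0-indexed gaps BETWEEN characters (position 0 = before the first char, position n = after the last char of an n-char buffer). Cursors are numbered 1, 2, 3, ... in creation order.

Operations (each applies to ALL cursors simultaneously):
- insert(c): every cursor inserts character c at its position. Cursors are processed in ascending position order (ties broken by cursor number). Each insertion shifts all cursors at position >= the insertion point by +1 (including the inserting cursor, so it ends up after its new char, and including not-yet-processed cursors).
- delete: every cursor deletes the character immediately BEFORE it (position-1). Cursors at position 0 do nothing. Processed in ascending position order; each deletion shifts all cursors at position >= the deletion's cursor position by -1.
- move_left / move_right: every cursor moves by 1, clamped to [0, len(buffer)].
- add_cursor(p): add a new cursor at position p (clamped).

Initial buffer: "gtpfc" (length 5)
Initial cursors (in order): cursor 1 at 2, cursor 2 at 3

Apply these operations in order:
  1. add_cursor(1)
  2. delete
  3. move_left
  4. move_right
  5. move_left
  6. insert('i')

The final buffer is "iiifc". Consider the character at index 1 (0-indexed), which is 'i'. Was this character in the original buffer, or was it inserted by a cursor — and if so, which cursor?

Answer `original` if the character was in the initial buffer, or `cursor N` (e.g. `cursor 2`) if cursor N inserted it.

After op 1 (add_cursor(1)): buffer="gtpfc" (len 5), cursors c3@1 c1@2 c2@3, authorship .....
After op 2 (delete): buffer="fc" (len 2), cursors c1@0 c2@0 c3@0, authorship ..
After op 3 (move_left): buffer="fc" (len 2), cursors c1@0 c2@0 c3@0, authorship ..
After op 4 (move_right): buffer="fc" (len 2), cursors c1@1 c2@1 c3@1, authorship ..
After op 5 (move_left): buffer="fc" (len 2), cursors c1@0 c2@0 c3@0, authorship ..
After op 6 (insert('i')): buffer="iiifc" (len 5), cursors c1@3 c2@3 c3@3, authorship 123..
Authorship (.=original, N=cursor N): 1 2 3 . .
Index 1: author = 2

Answer: cursor 2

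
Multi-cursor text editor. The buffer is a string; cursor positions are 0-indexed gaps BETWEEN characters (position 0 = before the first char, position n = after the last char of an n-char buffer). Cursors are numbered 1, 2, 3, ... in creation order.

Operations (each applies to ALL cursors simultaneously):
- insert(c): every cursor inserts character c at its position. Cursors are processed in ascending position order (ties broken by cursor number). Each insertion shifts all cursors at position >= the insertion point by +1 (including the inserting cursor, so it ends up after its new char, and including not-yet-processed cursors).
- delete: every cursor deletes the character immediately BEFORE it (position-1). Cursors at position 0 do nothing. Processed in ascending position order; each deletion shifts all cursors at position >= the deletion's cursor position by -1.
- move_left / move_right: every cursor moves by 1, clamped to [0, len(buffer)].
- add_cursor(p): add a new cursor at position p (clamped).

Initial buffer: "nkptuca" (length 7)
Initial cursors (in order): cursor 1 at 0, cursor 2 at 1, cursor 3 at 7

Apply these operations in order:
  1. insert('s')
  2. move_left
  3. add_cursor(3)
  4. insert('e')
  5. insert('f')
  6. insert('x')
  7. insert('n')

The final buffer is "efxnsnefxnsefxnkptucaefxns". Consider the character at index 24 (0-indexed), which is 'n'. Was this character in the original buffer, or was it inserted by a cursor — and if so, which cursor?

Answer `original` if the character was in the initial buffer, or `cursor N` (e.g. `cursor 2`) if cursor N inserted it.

Answer: cursor 3

Derivation:
After op 1 (insert('s')): buffer="snskptucas" (len 10), cursors c1@1 c2@3 c3@10, authorship 1.2......3
After op 2 (move_left): buffer="snskptucas" (len 10), cursors c1@0 c2@2 c3@9, authorship 1.2......3
After op 3 (add_cursor(3)): buffer="snskptucas" (len 10), cursors c1@0 c2@2 c4@3 c3@9, authorship 1.2......3
After op 4 (insert('e')): buffer="esnesekptucaes" (len 14), cursors c1@1 c2@4 c4@6 c3@13, authorship 11.224......33
After op 5 (insert('f')): buffer="efsnefsefkptucaefs" (len 18), cursors c1@2 c2@6 c4@9 c3@17, authorship 111.22244......333
After op 6 (insert('x')): buffer="efxsnefxsefxkptucaefxs" (len 22), cursors c1@3 c2@8 c4@12 c3@21, authorship 1111.2222444......3333
After op 7 (insert('n')): buffer="efxnsnefxnsefxnkptucaefxns" (len 26), cursors c1@4 c2@10 c4@15 c3@25, authorship 11111.222224444......33333
Authorship (.=original, N=cursor N): 1 1 1 1 1 . 2 2 2 2 2 4 4 4 4 . . . . . . 3 3 3 3 3
Index 24: author = 3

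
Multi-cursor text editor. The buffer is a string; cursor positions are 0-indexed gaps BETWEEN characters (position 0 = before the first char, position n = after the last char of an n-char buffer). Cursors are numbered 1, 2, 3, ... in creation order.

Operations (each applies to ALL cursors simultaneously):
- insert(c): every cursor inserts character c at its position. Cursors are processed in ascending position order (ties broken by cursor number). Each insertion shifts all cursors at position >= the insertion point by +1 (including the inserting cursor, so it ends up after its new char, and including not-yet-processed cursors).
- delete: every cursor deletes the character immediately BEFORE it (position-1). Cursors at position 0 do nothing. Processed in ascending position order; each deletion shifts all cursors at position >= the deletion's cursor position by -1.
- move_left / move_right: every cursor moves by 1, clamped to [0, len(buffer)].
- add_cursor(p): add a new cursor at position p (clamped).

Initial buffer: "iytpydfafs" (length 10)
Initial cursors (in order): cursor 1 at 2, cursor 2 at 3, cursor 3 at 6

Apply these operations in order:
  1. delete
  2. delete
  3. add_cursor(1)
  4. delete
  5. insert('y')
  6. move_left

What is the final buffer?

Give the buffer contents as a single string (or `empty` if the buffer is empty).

After op 1 (delete): buffer="ipyfafs" (len 7), cursors c1@1 c2@1 c3@3, authorship .......
After op 2 (delete): buffer="pfafs" (len 5), cursors c1@0 c2@0 c3@1, authorship .....
After op 3 (add_cursor(1)): buffer="pfafs" (len 5), cursors c1@0 c2@0 c3@1 c4@1, authorship .....
After op 4 (delete): buffer="fafs" (len 4), cursors c1@0 c2@0 c3@0 c4@0, authorship ....
After op 5 (insert('y')): buffer="yyyyfafs" (len 8), cursors c1@4 c2@4 c3@4 c4@4, authorship 1234....
After op 6 (move_left): buffer="yyyyfafs" (len 8), cursors c1@3 c2@3 c3@3 c4@3, authorship 1234....

Answer: yyyyfafs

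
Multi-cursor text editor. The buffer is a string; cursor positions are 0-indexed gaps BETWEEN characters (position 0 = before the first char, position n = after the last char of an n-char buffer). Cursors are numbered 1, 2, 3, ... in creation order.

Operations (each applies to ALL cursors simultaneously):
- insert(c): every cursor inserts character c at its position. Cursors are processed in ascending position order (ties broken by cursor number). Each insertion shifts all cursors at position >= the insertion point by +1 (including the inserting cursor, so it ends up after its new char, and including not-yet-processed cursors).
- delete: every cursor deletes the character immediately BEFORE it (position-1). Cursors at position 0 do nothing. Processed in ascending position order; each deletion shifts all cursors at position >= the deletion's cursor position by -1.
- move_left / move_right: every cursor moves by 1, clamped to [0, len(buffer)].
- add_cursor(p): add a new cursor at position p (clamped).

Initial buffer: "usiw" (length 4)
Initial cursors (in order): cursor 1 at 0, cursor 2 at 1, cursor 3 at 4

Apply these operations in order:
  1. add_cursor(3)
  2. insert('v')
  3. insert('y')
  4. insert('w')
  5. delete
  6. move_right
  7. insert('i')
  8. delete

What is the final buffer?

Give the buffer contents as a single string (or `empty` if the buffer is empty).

After op 1 (add_cursor(3)): buffer="usiw" (len 4), cursors c1@0 c2@1 c4@3 c3@4, authorship ....
After op 2 (insert('v')): buffer="vuvsivwv" (len 8), cursors c1@1 c2@3 c4@6 c3@8, authorship 1.2..4.3
After op 3 (insert('y')): buffer="vyuvysivywvy" (len 12), cursors c1@2 c2@5 c4@9 c3@12, authorship 11.22..44.33
After op 4 (insert('w')): buffer="vywuvywsivywwvyw" (len 16), cursors c1@3 c2@7 c4@12 c3@16, authorship 111.222..444.333
After op 5 (delete): buffer="vyuvysivywvy" (len 12), cursors c1@2 c2@5 c4@9 c3@12, authorship 11.22..44.33
After op 6 (move_right): buffer="vyuvysivywvy" (len 12), cursors c1@3 c2@6 c4@10 c3@12, authorship 11.22..44.33
After op 7 (insert('i')): buffer="vyuivysiivywivyi" (len 16), cursors c1@4 c2@8 c4@13 c3@16, authorship 11.122.2.44.4333
After op 8 (delete): buffer="vyuvysivywvy" (len 12), cursors c1@3 c2@6 c4@10 c3@12, authorship 11.22..44.33

Answer: vyuvysivywvy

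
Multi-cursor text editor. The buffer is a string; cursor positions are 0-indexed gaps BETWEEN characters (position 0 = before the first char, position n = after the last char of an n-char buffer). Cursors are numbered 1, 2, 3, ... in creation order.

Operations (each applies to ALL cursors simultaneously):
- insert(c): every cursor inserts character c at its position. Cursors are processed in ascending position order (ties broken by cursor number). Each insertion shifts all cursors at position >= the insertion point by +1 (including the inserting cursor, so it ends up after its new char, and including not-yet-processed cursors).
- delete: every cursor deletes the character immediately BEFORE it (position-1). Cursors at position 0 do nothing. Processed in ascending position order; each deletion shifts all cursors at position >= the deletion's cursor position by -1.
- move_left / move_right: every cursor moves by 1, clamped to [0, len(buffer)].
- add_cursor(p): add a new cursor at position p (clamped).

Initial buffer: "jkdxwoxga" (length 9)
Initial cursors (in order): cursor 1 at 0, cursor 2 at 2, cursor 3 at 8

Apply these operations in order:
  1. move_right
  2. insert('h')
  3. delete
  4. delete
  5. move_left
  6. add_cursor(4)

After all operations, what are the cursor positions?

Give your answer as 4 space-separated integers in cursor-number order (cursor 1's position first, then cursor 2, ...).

Answer: 0 0 5 4

Derivation:
After op 1 (move_right): buffer="jkdxwoxga" (len 9), cursors c1@1 c2@3 c3@9, authorship .........
After op 2 (insert('h')): buffer="jhkdhxwoxgah" (len 12), cursors c1@2 c2@5 c3@12, authorship .1..2......3
After op 3 (delete): buffer="jkdxwoxga" (len 9), cursors c1@1 c2@3 c3@9, authorship .........
After op 4 (delete): buffer="kxwoxg" (len 6), cursors c1@0 c2@1 c3@6, authorship ......
After op 5 (move_left): buffer="kxwoxg" (len 6), cursors c1@0 c2@0 c3@5, authorship ......
After op 6 (add_cursor(4)): buffer="kxwoxg" (len 6), cursors c1@0 c2@0 c4@4 c3@5, authorship ......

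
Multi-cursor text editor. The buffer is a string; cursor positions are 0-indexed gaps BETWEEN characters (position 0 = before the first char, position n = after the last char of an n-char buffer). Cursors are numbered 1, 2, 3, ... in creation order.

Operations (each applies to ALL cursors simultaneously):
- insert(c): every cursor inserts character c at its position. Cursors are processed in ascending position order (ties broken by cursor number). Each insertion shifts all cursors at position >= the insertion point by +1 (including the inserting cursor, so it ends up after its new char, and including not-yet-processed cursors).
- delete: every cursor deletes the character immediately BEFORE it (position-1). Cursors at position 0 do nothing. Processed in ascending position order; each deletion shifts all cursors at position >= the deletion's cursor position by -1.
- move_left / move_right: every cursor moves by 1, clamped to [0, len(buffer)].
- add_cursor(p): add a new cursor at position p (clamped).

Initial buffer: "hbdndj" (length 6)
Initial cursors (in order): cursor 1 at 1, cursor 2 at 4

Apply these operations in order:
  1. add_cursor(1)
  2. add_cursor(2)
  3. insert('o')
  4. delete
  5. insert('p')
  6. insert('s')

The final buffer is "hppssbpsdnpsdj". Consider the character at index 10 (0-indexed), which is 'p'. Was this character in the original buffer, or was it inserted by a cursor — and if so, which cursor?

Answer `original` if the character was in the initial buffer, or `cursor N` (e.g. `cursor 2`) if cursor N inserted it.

After op 1 (add_cursor(1)): buffer="hbdndj" (len 6), cursors c1@1 c3@1 c2@4, authorship ......
After op 2 (add_cursor(2)): buffer="hbdndj" (len 6), cursors c1@1 c3@1 c4@2 c2@4, authorship ......
After op 3 (insert('o')): buffer="hoobodnodj" (len 10), cursors c1@3 c3@3 c4@5 c2@8, authorship .13.4..2..
After op 4 (delete): buffer="hbdndj" (len 6), cursors c1@1 c3@1 c4@2 c2@4, authorship ......
After op 5 (insert('p')): buffer="hppbpdnpdj" (len 10), cursors c1@3 c3@3 c4@5 c2@8, authorship .13.4..2..
After op 6 (insert('s')): buffer="hppssbpsdnpsdj" (len 14), cursors c1@5 c3@5 c4@8 c2@12, authorship .1313.44..22..
Authorship (.=original, N=cursor N): . 1 3 1 3 . 4 4 . . 2 2 . .
Index 10: author = 2

Answer: cursor 2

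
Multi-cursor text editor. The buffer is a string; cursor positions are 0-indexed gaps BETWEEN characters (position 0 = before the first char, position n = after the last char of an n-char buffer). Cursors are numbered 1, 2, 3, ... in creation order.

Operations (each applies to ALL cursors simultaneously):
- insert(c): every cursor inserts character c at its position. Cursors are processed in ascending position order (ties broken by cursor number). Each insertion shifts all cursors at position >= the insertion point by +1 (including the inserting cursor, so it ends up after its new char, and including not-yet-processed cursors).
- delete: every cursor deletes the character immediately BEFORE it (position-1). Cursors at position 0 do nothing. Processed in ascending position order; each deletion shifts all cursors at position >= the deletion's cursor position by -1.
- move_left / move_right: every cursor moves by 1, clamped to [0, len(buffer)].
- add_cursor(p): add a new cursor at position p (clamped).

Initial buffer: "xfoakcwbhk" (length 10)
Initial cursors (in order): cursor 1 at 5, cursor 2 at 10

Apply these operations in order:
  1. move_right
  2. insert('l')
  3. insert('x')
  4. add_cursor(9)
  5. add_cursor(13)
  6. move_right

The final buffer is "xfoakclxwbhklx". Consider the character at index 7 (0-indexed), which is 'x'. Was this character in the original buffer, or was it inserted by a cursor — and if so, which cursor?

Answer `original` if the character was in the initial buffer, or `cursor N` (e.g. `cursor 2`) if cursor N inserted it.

After op 1 (move_right): buffer="xfoakcwbhk" (len 10), cursors c1@6 c2@10, authorship ..........
After op 2 (insert('l')): buffer="xfoakclwbhkl" (len 12), cursors c1@7 c2@12, authorship ......1....2
After op 3 (insert('x')): buffer="xfoakclxwbhklx" (len 14), cursors c1@8 c2@14, authorship ......11....22
After op 4 (add_cursor(9)): buffer="xfoakclxwbhklx" (len 14), cursors c1@8 c3@9 c2@14, authorship ......11....22
After op 5 (add_cursor(13)): buffer="xfoakclxwbhklx" (len 14), cursors c1@8 c3@9 c4@13 c2@14, authorship ......11....22
After op 6 (move_right): buffer="xfoakclxwbhklx" (len 14), cursors c1@9 c3@10 c2@14 c4@14, authorship ......11....22
Authorship (.=original, N=cursor N): . . . . . . 1 1 . . . . 2 2
Index 7: author = 1

Answer: cursor 1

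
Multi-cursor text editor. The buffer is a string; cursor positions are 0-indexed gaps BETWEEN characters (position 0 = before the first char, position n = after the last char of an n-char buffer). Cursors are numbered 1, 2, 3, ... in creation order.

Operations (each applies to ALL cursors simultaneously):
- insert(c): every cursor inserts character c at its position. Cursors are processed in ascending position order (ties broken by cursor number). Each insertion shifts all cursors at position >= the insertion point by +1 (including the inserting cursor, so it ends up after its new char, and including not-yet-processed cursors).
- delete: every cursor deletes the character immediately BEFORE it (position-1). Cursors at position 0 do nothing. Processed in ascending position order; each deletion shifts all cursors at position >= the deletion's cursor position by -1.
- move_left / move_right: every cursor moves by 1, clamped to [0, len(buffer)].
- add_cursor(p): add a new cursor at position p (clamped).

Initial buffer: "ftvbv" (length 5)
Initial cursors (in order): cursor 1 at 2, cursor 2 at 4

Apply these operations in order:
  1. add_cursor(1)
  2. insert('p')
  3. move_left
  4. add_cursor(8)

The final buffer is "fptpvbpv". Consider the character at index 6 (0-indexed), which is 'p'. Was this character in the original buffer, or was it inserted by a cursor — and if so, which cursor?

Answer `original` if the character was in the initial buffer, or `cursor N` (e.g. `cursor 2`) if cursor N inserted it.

Answer: cursor 2

Derivation:
After op 1 (add_cursor(1)): buffer="ftvbv" (len 5), cursors c3@1 c1@2 c2@4, authorship .....
After op 2 (insert('p')): buffer="fptpvbpv" (len 8), cursors c3@2 c1@4 c2@7, authorship .3.1..2.
After op 3 (move_left): buffer="fptpvbpv" (len 8), cursors c3@1 c1@3 c2@6, authorship .3.1..2.
After op 4 (add_cursor(8)): buffer="fptpvbpv" (len 8), cursors c3@1 c1@3 c2@6 c4@8, authorship .3.1..2.
Authorship (.=original, N=cursor N): . 3 . 1 . . 2 .
Index 6: author = 2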